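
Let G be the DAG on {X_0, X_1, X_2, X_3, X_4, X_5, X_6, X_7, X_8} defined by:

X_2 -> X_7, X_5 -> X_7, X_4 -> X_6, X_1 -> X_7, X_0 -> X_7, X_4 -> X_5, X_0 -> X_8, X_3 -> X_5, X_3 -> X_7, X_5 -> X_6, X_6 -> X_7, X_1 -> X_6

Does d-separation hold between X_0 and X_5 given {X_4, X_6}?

There are 6 undirected paths between X_0 and X_5; checking each against the conditioning set {X_4, X_6}:
Path 1: X_0 → X_7 ← X_1 → X_6 ← X_5
  X_7 is a collider here and neither X_7 nor any of its descendants is conditioned on, so the collider stays closed — the path is blocked at X_7.
Path 2: X_0 → X_7 ← X_1 → X_6 ← X_4 → X_5
  X_7 is a collider here and neither X_7 nor any of its descendants is conditioned on, so the collider stays closed — the path is blocked at X_7.
Path 3: X_0 → X_7 ← X_3 → X_5
  X_7 is a collider here and neither X_7 nor any of its descendants is conditioned on, so the collider stays closed — the path is blocked at X_7.
Path 4: X_0 → X_7 ← X_5
  X_7 is a collider here and neither X_7 nor any of its descendants is conditioned on, so the collider stays closed — the path is blocked at X_7.
Path 5: X_0 → X_7 ← X_6 ← X_5
  X_7 is a collider here and neither X_7 nor any of its descendants is conditioned on, so the collider stays closed — the path is blocked at X_7.
Path 6: X_0 → X_7 ← X_6 ← X_4 → X_5
  X_7 is a collider here and neither X_7 nor any of its descendants is conditioned on, so the collider stays closed — the path is blocked at X_7.
Every path is blocked, so X_0 and X_5 are d-separated given {X_4, X_6}.

Yes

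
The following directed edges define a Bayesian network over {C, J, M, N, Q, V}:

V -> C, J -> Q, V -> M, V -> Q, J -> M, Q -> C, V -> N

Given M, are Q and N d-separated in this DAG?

No

3 paths connect Q and N; each must be blocked for d-separation to hold:
  1. Q → C ← V → N — C:collider[blocks]; V:fork[open] ⇒ blocked
  2. Q ← J → M ← V → N — J:fork[open]; M:collider[open]; V:fork[open] ⇒ active
  3. Q ← V → N — V:fork[open] ⇒ active
Because an active path exists, Q and N are not d-separated.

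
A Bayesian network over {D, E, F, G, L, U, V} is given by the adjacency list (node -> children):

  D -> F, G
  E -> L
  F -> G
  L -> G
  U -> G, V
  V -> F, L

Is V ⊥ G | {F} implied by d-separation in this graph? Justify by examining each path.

No

We examine all 4 paths between V and G:
  1. V → F → G — F:chain[blocks] ⇒ blocked
  2. V → F ← D → G — F:collider[open]; D:fork[open] ⇒ active
  3. V ← U → G — U:fork[open] ⇒ active
  4. V → L → G — L:chain[open] ⇒ active
Since the path V → F ← D → G is active, V and G are not d-separated given {F}.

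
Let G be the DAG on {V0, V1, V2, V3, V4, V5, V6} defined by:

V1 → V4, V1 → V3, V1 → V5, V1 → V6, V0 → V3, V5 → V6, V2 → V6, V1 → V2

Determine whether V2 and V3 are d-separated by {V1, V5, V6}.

We examine all 3 paths between V2 and V3:
  1. V2 ← V1 → V3 — V1:fork[blocks] ⇒ blocked
  2. V2 → V6 ← V5 ← V1 → V3 — V6:collider[open]; V5:chain[blocks]; V1:fork[blocks] ⇒ blocked
  3. V2 → V6 ← V1 → V3 — V6:collider[open]; V1:fork[blocks] ⇒ blocked
All paths are blocked; V2 ⊥ V3 | {V1, V5, V6} holds.

Yes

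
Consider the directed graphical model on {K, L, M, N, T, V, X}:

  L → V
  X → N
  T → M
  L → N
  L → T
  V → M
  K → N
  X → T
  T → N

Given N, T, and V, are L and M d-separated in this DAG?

Yes

There are 4 undirected paths between L and M; checking each against the conditioning set {N, T, V}:
Path 1: L → N ← X → T → M
  T is a chain here and T is conditioned on, so the path is blocked at T.
Path 2: L → N ← T → M
  T is a fork here and T is conditioned on, so the path is blocked at T.
Path 3: L → V → M
  V is a chain here and V is conditioned on, so the path is blocked at V.
Path 4: L → T → M
  T is a chain here and T is conditioned on, so the path is blocked at T.
Every path is blocked, so L and M are d-separated given {N, T, V}.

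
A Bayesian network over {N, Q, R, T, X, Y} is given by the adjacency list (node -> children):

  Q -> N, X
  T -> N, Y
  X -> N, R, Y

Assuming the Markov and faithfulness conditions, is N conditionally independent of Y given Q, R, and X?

Enumerating the 3 paths from N to Y and testing each for blocking by {Q, R, X}:
  1. N ← X → Y — X:fork[blocks] ⇒ blocked
  2. N ← T → Y — T:fork[open] ⇒ active
  3. N ← Q → X → Y — Q:fork[blocks]; X:chain[blocks] ⇒ blocked
Since the path N ← T → Y is active, N and Y are not d-separated given {Q, R, X}.

No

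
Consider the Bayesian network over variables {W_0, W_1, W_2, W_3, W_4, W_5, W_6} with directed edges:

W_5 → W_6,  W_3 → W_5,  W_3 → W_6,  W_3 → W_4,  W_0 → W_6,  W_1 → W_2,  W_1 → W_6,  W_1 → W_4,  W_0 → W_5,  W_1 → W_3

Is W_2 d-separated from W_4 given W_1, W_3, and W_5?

5 paths connect W_2 and W_4; each must be blocked for d-separation to hold:
Path 1: W_2 ← W_1 → W_6 ← W_0 → W_5 ← W_3 → W_4
  W_1 is a fork here and W_1 is conditioned on, so the path is blocked at W_1.
Path 2: W_2 ← W_1 → W_6 ← W_3 → W_4
  W_1 is a fork here and W_1 is conditioned on, so the path is blocked at W_1.
Path 3: W_2 ← W_1 → W_6 ← W_5 ← W_3 → W_4
  W_1 is a fork here and W_1 is conditioned on, so the path is blocked at W_1.
Path 4: W_2 ← W_1 → W_3 → W_4
  W_1 is a fork here and W_1 is conditioned on, so the path is blocked at W_1.
Path 5: W_2 ← W_1 → W_4
  W_1 is a fork here and W_1 is conditioned on, so the path is blocked at W_1.
All paths are blocked; W_2 ⊥ W_4 | {W_1, W_3, W_5} holds.

Yes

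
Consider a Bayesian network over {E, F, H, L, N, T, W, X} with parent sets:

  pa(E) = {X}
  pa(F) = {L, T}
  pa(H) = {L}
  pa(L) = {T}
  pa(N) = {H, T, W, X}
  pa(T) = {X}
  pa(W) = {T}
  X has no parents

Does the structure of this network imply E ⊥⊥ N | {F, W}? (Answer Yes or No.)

No

5 paths connect E and N; each must be blocked for d-separation to hold:
  1. E ← X → N — X:fork[open] ⇒ active
  2. E ← X → T → W → N — X:fork[open]; T:chain[open]; W:chain[blocks] ⇒ blocked
  3. E ← X → T → N — X:fork[open]; T:chain[open] ⇒ active
  4. E ← X → T → F ← L → H → N — X:fork[open]; T:chain[open]; F:collider[open]; L:fork[open]; H:chain[open] ⇒ active
  5. E ← X → T → L → H → N — X:fork[open]; T:chain[open]; L:chain[open]; H:chain[open] ⇒ active
Because an active path exists, E and N are not d-separated.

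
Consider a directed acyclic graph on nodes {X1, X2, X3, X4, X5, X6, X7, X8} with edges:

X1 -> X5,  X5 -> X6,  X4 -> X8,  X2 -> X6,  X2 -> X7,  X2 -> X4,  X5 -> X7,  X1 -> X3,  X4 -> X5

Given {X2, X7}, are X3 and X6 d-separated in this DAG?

3 paths connect X3 and X6; each must be blocked for d-separation to hold:
  1. X3 ← X1 → X5 ← X4 ← X2 → X6 — X1:fork[open]; X5:collider[open]; X4:chain[open]; X2:fork[blocks] ⇒ blocked
  2. X3 ← X1 → X5 → X7 ← X2 → X6 — X1:fork[open]; X5:chain[open]; X7:collider[open]; X2:fork[blocks] ⇒ blocked
  3. X3 ← X1 → X5 → X6 — X1:fork[open]; X5:chain[open] ⇒ active
Because an active path exists, X3 and X6 are not d-separated.

No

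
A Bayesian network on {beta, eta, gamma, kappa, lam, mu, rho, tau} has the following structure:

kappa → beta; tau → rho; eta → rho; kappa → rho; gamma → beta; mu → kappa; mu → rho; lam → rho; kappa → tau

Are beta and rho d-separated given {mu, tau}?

No

3 paths connect beta and rho; each must be blocked for d-separation to hold:
Path 1: beta ← kappa ← mu → rho
  mu is a fork here and mu is conditioned on, so the path is blocked at mu.
Path 2: beta ← kappa → rho
  kappa is a fork and kappa is not conditioned on — no node blocks this path, so it is active.
Path 3: beta ← kappa → tau → rho
  tau is a chain here and tau is conditioned on, so the path is blocked at tau.
Since the path beta ← kappa → rho is active, beta and rho are not d-separated given {mu, tau}.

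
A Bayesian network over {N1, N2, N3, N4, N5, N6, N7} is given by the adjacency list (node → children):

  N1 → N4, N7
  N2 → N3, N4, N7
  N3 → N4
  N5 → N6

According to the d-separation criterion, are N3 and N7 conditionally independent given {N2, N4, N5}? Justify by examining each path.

There are 4 undirected paths between N3 and N7; checking each against the conditioning set {N2, N4, N5}:
  1. N3 → N4 ← N1 → N7 — N4:collider[open]; N1:fork[open] ⇒ active
  2. N3 → N4 ← N2 → N7 — N4:collider[open]; N2:fork[blocks] ⇒ blocked
  3. N3 ← N2 → N4 ← N1 → N7 — N2:fork[blocks]; N4:collider[open]; N1:fork[open] ⇒ blocked
  4. N3 ← N2 → N7 — N2:fork[blocks] ⇒ blocked
Since the path N3 → N4 ← N1 → N7 is active, N3 and N7 are not d-separated given {N2, N4, N5}.

No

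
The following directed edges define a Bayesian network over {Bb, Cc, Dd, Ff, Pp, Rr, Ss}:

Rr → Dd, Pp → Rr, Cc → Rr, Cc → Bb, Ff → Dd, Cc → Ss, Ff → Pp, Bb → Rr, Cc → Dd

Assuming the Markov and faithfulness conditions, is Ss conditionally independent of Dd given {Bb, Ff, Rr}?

No — Ss and Dd are not d-separated given {Bb, Ff, Rr}.

Enumerating the 5 paths from Ss to Dd and testing each for blocking by {Bb, Ff, Rr}:
Path 1: Ss ← Cc → Bb → Rr ← Pp ← Ff → Dd
  Bb is a chain here and Bb is conditioned on, so the path is blocked at Bb.
Path 2: Ss ← Cc → Bb → Rr → Dd
  Bb is a chain here and Bb is conditioned on, so the path is blocked at Bb.
Path 3: Ss ← Cc → Dd
  Cc is a fork and Cc is not conditioned on — no node blocks this path, so it is active.
Path 4: Ss ← Cc → Rr ← Pp ← Ff → Dd
  Ff is a fork here and Ff is conditioned on, so the path is blocked at Ff.
Path 5: Ss ← Cc → Rr → Dd
  Rr is a chain here and Rr is conditioned on, so the path is blocked at Rr.
At least one path is unblocked, so d-separation fails.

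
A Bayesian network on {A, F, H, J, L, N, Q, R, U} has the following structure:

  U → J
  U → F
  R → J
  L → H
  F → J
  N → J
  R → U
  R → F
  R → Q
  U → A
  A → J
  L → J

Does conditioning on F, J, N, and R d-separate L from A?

We examine all 6 paths between L and A:
Path 1: L → J ← U → A
  J is a collider and J is conditioned on, which opens it; U is a fork and U is not conditioned on — no node blocks this path, so it is active.
Path 2: L → J ← F ← U → A
  F is a chain here and F is conditioned on, so the path is blocked at F.
Path 3: L → J ← F ← R → U → A
  F is a chain here and F is conditioned on, so the path is blocked at F.
Path 4: L → J ← R → U → A
  R is a fork here and R is conditioned on, so the path is blocked at R.
Path 5: L → J ← R → F ← U → A
  R is a fork here and R is conditioned on, so the path is blocked at R.
Path 6: L → J ← A
  J is a collider and J is conditioned on, which opens it — no node blocks this path, so it is active.
Since the path L → J ← U → A is active, L and A are not d-separated given {F, J, N, R}.

No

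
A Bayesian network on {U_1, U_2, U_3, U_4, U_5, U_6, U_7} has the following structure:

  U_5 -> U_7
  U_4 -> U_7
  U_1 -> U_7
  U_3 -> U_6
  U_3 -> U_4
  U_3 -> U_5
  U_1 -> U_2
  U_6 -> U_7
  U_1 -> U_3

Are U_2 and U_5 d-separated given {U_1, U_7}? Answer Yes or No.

Enumerating the 6 paths from U_2 to U_5 and testing each for blocking by {U_1, U_7}:
Path 1: U_2 ← U_1 → U_3 → U_6 → U_7 ← U_5
  U_1 is a fork here and U_1 is conditioned on, so the path is blocked at U_1.
Path 2: U_2 ← U_1 → U_3 → U_4 → U_7 ← U_5
  U_1 is a fork here and U_1 is conditioned on, so the path is blocked at U_1.
Path 3: U_2 ← U_1 → U_3 → U_5
  U_1 is a fork here and U_1 is conditioned on, so the path is blocked at U_1.
Path 4: U_2 ← U_1 → U_7 ← U_6 ← U_3 → U_5
  U_1 is a fork here and U_1 is conditioned on, so the path is blocked at U_1.
Path 5: U_2 ← U_1 → U_7 ← U_4 ← U_3 → U_5
  U_1 is a fork here and U_1 is conditioned on, so the path is blocked at U_1.
Path 6: U_2 ← U_1 → U_7 ← U_5
  U_1 is a fork here and U_1 is conditioned on, so the path is blocked at U_1.
All paths are blocked; U_2 ⊥ U_5 | {U_1, U_7} holds.

Yes — U_2 and U_5 are d-separated given {U_1, U_7}.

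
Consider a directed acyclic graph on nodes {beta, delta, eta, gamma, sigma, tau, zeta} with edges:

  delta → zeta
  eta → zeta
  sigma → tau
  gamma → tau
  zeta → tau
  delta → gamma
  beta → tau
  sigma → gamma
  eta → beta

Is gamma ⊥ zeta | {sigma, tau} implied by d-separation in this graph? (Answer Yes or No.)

No

5 paths connect gamma and zeta; each must be blocked for d-separation to hold:
  1. gamma → tau ← zeta — tau:collider[open] ⇒ active
  2. gamma → tau ← beta ← eta → zeta — tau:collider[open]; beta:chain[open]; eta:fork[open] ⇒ active
  3. gamma ← delta → zeta — delta:fork[open] ⇒ active
  4. gamma ← sigma → tau ← zeta — sigma:fork[blocks]; tau:collider[open] ⇒ blocked
  5. gamma ← sigma → tau ← beta ← eta → zeta — sigma:fork[blocks]; tau:collider[open]; beta:chain[open]; eta:fork[open] ⇒ blocked
Since the path gamma → tau ← zeta is active, gamma and zeta are not d-separated given {sigma, tau}.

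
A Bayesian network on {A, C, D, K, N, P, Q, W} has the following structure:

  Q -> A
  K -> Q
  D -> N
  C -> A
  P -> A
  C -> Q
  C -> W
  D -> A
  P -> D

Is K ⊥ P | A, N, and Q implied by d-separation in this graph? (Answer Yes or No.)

No

We examine all 4 paths between K and P:
Path 1: K → Q → A ← P
  Q is a chain here and Q is conditioned on, so the path is blocked at Q.
Path 2: K → Q → A ← D ← P
  Q is a chain here and Q is conditioned on, so the path is blocked at Q.
Path 3: K → Q ← C → A ← P
  Q is a collider and Q is conditioned on, which opens it; C is a fork and C is not conditioned on; A is a collider and A is conditioned on, which opens it — no node blocks this path, so it is active.
Path 4: K → Q ← C → A ← D ← P
  Q is a collider and Q is conditioned on, which opens it; C is a fork and C is not conditioned on; A is a collider and A is conditioned on, which opens it; D is a chain and D is not conditioned on — no node blocks this path, so it is active.
Since the path K → Q ← C → A ← P is active, K and P are not d-separated given {A, N, Q}.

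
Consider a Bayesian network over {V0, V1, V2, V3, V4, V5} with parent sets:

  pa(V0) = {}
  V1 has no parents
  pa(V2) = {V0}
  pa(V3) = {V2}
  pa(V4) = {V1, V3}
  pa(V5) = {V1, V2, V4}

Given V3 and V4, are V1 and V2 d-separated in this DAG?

We examine all 4 paths between V1 and V2:
Path 1: V1 → V4 → V5 ← V2
  V4 is a chain here and V4 is conditioned on, so the path is blocked at V4.
Path 2: V1 → V4 ← V3 ← V2
  V3 is a chain here and V3 is conditioned on, so the path is blocked at V3.
Path 3: V1 → V5 ← V4 ← V3 ← V2
  V5 is a collider here and neither V5 nor any of its descendants is conditioned on, so the collider stays closed — the path is blocked at V5.
Path 4: V1 → V5 ← V2
  V5 is a collider here and neither V5 nor any of its descendants is conditioned on, so the collider stays closed — the path is blocked at V5.
Since every path is blocked, d-separation holds.

Yes — V1 and V2 are d-separated given {V3, V4}.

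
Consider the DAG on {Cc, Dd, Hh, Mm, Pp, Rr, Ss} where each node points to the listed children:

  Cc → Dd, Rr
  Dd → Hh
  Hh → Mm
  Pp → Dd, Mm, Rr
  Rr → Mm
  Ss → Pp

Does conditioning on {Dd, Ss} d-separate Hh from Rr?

6 paths connect Hh and Rr; each must be blocked for d-separation to hold:
Path 1: Hh → Mm ← Rr
  Mm is a collider here and neither Mm nor any of its descendants is conditioned on, so the collider stays closed — the path is blocked at Mm.
Path 2: Hh → Mm ← Pp → Rr
  Mm is a collider here and neither Mm nor any of its descendants is conditioned on, so the collider stays closed — the path is blocked at Mm.
Path 3: Hh → Mm ← Pp → Dd ← Cc → Rr
  Mm is a collider here and neither Mm nor any of its descendants is conditioned on, so the collider stays closed — the path is blocked at Mm.
Path 4: Hh ← Dd ← Cc → Rr
  Dd is a chain here and Dd is conditioned on, so the path is blocked at Dd.
Path 5: Hh ← Dd ← Pp → Mm ← Rr
  Dd is a chain here and Dd is conditioned on, so the path is blocked at Dd.
Path 6: Hh ← Dd ← Pp → Rr
  Dd is a chain here and Dd is conditioned on, so the path is blocked at Dd.
Since every path is blocked, d-separation holds.

Yes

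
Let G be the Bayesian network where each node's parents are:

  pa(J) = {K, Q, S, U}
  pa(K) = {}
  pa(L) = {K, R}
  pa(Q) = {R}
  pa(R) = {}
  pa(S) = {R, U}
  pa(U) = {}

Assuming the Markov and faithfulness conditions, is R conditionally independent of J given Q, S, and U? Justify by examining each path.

Yes — R and J are d-separated given {Q, S, U}.

There are 4 undirected paths between R and J; checking each against the conditioning set {Q, S, U}:
Path 1: R → S ← U → J
  U is a fork here and U is conditioned on, so the path is blocked at U.
Path 2: R → S → J
  S is a chain here and S is conditioned on, so the path is blocked at S.
Path 3: R → L ← K → J
  L is a collider here and neither L nor any of its descendants is conditioned on, so the collider stays closed — the path is blocked at L.
Path 4: R → Q → J
  Q is a chain here and Q is conditioned on, so the path is blocked at Q.
Since every path is blocked, d-separation holds.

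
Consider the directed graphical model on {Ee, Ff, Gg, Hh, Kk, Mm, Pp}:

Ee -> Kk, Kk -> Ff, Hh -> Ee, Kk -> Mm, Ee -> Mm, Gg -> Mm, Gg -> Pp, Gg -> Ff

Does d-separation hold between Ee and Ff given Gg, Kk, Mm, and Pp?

We examine all 4 paths between Ee and Ff:
Path 1: Ee → Kk → Ff
  Kk is a chain here and Kk is conditioned on, so the path is blocked at Kk.
Path 2: Ee → Kk → Mm ← Gg → Ff
  Kk is a chain here and Kk is conditioned on, so the path is blocked at Kk.
Path 3: Ee → Mm ← Kk → Ff
  Kk is a fork here and Kk is conditioned on, so the path is blocked at Kk.
Path 4: Ee → Mm ← Gg → Ff
  Gg is a fork here and Gg is conditioned on, so the path is blocked at Gg.
Since every path is blocked, d-separation holds.

Yes — Ee and Ff are d-separated given {Gg, Kk, Mm, Pp}.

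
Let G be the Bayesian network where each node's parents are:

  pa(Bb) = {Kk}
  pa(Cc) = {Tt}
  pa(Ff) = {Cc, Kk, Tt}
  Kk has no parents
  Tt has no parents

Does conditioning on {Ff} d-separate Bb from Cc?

No

We examine all 2 paths between Bb and Cc:
Path 1: Bb ← Kk → Ff ← Tt → Cc
  Kk is a fork and Kk is not conditioned on; Ff is a collider and Ff is conditioned on, which opens it; Tt is a fork and Tt is not conditioned on — no node blocks this path, so it is active.
Path 2: Bb ← Kk → Ff ← Cc
  Kk is a fork and Kk is not conditioned on; Ff is a collider and Ff is conditioned on, which opens it — no node blocks this path, so it is active.
At least one path is unblocked, so d-separation fails.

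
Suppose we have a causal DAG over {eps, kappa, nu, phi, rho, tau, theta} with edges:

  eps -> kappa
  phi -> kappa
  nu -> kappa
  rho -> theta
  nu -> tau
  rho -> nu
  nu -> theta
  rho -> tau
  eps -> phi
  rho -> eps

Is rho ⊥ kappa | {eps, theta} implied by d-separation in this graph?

No

Enumerating the 5 paths from rho to kappa and testing each for blocking by {eps, theta}:
Path 1: rho → eps → phi → kappa
  eps is a chain here and eps is conditioned on, so the path is blocked at eps.
Path 2: rho → eps → kappa
  eps is a chain here and eps is conditioned on, so the path is blocked at eps.
Path 3: rho → tau ← nu → kappa
  tau is a collider here and neither tau nor any of its descendants is conditioned on, so the collider stays closed — the path is blocked at tau.
Path 4: rho → theta ← nu → kappa
  theta is a collider and theta is conditioned on, which opens it; nu is a fork and nu is not conditioned on — no node blocks this path, so it is active.
Path 5: rho → nu → kappa
  nu is a chain and nu is not conditioned on — no node blocks this path, so it is active.
Since the path rho → theta ← nu → kappa is active, rho and kappa are not d-separated given {eps, theta}.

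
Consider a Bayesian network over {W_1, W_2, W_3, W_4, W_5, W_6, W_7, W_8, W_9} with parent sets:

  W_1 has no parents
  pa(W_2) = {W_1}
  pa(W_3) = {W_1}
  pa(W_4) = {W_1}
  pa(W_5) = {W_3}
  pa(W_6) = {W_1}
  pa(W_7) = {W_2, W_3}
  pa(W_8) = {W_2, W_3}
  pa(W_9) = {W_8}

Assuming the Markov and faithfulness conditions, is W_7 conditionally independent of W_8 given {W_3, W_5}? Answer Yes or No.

We examine all 4 paths between W_7 and W_8:
Path 1: W_7 ← W_2 ← W_1 → W_3 → W_8
  W_3 is a chain here and W_3 is conditioned on, so the path is blocked at W_3.
Path 2: W_7 ← W_2 → W_8
  W_2 is a fork and W_2 is not conditioned on — no node blocks this path, so it is active.
Path 3: W_7 ← W_3 ← W_1 → W_2 → W_8
  W_3 is a chain here and W_3 is conditioned on, so the path is blocked at W_3.
Path 4: W_7 ← W_3 → W_8
  W_3 is a fork here and W_3 is conditioned on, so the path is blocked at W_3.
Since the path W_7 ← W_2 → W_8 is active, W_7 and W_8 are not d-separated given {W_3, W_5}.

No — W_7 and W_8 are not d-separated given {W_3, W_5}.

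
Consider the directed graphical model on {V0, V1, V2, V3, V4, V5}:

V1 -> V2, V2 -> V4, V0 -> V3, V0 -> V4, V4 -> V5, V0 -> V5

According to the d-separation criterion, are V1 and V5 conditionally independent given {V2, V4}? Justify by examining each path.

There are 2 undirected paths between V1 and V5; checking each against the conditioning set {V2, V4}:
  1. V1 → V2 → V4 → V5 — V2:chain[blocks]; V4:chain[blocks] ⇒ blocked
  2. V1 → V2 → V4 ← V0 → V5 — V2:chain[blocks]; V4:collider[open]; V0:fork[open] ⇒ blocked
Every path is blocked, so V1 and V5 are d-separated given {V2, V4}.

Yes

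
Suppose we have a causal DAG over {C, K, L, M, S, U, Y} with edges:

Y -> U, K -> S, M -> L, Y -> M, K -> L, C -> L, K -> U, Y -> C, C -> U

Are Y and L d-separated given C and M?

Yes

We examine all 5 paths between Y and L:
  1. Y → U ← K → L — U:collider[blocks]; K:fork[open] ⇒ blocked
  2. Y → U ← C → L — U:collider[blocks]; C:fork[blocks] ⇒ blocked
  3. Y → M → L — M:chain[blocks] ⇒ blocked
  4. Y → C → U ← K → L — C:chain[blocks]; U:collider[blocks]; K:fork[open] ⇒ blocked
  5. Y → C → L — C:chain[blocks] ⇒ blocked
Every path is blocked, so Y and L are d-separated given {C, M}.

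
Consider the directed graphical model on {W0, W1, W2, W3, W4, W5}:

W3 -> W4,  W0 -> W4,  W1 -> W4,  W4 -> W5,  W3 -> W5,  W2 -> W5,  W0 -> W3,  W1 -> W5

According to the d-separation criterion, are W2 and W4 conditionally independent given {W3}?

There are 4 undirected paths between W2 and W4; checking each against the conditioning set {W3}:
Path 1: W2 → W5 ← W4
  W5 is a collider here and neither W5 nor any of its descendants is conditioned on, so the collider stays closed — the path is blocked at W5.
Path 2: W2 → W5 ← W3 ← W0 → W4
  W5 is a collider here and neither W5 nor any of its descendants is conditioned on, so the collider stays closed — the path is blocked at W5.
Path 3: W2 → W5 ← W3 → W4
  W5 is a collider here and neither W5 nor any of its descendants is conditioned on, so the collider stays closed — the path is blocked at W5.
Path 4: W2 → W5 ← W1 → W4
  W5 is a collider here and neither W5 nor any of its descendants is conditioned on, so the collider stays closed — the path is blocked at W5.
Since every path is blocked, d-separation holds.

Yes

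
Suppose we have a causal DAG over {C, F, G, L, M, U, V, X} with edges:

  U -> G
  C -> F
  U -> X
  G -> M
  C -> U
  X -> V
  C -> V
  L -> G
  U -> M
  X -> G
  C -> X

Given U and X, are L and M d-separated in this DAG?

Enumerating the 5 paths from L to M and testing each for blocking by {U, X}:
Path 1: L → G → M
  G is a chain and G is not conditioned on — no node blocks this path, so it is active.
Path 2: L → G ← U → M
  G is a collider here and neither G nor any of its descendants is conditioned on, so the collider stays closed — the path is blocked at G.
Path 3: L → G ← X ← U → M
  G is a collider here and neither G nor any of its descendants is conditioned on, so the collider stays closed — the path is blocked at G.
Path 4: L → G ← X ← C → U → M
  G is a collider here and neither G nor any of its descendants is conditioned on, so the collider stays closed — the path is blocked at G.
Path 5: L → G ← X → V ← C → U → M
  G is a collider here and neither G nor any of its descendants is conditioned on, so the collider stays closed — the path is blocked at G.
At least one path is unblocked, so d-separation fails.

No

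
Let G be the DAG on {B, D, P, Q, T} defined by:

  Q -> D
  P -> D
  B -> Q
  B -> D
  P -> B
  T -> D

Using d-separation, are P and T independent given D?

No

3 paths connect P and T; each must be blocked for d-separation to hold:
Path 1: P → D ← T
  D is a collider and D is conditioned on, which opens it — no node blocks this path, so it is active.
Path 2: P → B → Q → D ← T
  B is a chain and B is not conditioned on; Q is a chain and Q is not conditioned on; D is a collider and D is conditioned on, which opens it — no node blocks this path, so it is active.
Path 3: P → B → D ← T
  B is a chain and B is not conditioned on; D is a collider and D is conditioned on, which opens it — no node blocks this path, so it is active.
Because an active path exists, P and T are not d-separated.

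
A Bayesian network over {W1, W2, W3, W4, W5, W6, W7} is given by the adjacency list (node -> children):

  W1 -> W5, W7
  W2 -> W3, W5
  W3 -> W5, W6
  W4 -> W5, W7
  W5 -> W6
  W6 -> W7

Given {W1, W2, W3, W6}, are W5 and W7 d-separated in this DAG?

No

Enumerating the 5 paths from W5 to W7 and testing each for blocking by {W1, W2, W3, W6}:
Path 1: W5 ← W4 → W7
  W4 is a fork and W4 is not conditioned on — no node blocks this path, so it is active.
Path 2: W5 ← W2 → W3 → W6 → W7
  W2 is a fork here and W2 is conditioned on, so the path is blocked at W2.
Path 3: W5 ← W3 → W6 → W7
  W3 is a fork here and W3 is conditioned on, so the path is blocked at W3.
Path 4: W5 → W6 → W7
  W6 is a chain here and W6 is conditioned on, so the path is blocked at W6.
Path 5: W5 ← W1 → W7
  W1 is a fork here and W1 is conditioned on, so the path is blocked at W1.
Because an active path exists, W5 and W7 are not d-separated.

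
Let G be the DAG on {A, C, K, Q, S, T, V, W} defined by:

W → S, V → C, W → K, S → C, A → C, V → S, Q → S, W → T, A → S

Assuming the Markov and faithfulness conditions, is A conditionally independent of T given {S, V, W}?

Yes

Enumerating the 3 paths from A to T and testing each for blocking by {S, V, W}:
Path 1: A → C ← V → S ← W → T
  C is a collider here and neither C nor any of its descendants is conditioned on, so the collider stays closed — the path is blocked at C.
Path 2: A → C ← S ← W → T
  C is a collider here and neither C nor any of its descendants is conditioned on, so the collider stays closed — the path is blocked at C.
Path 3: A → S ← W → T
  W is a fork here and W is conditioned on, so the path is blocked at W.
All paths are blocked; A ⊥ T | {S, V, W} holds.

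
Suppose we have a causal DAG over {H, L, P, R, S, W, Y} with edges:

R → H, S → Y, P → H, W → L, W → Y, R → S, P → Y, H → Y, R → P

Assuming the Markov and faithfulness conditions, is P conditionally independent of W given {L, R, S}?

Yes

There are 5 undirected paths between P and W; checking each against the conditioning set {L, R, S}:
Path 1: P ← R → H → Y ← W
  R is a fork here and R is conditioned on, so the path is blocked at R.
Path 2: P ← R → S → Y ← W
  R is a fork here and R is conditioned on, so the path is blocked at R.
Path 3: P → Y ← W
  Y is a collider here and neither Y nor any of its descendants is conditioned on, so the collider stays closed — the path is blocked at Y.
Path 4: P → H ← R → S → Y ← W
  H is a collider here and neither H nor any of its descendants is conditioned on, so the collider stays closed — the path is blocked at H.
Path 5: P → H → Y ← W
  Y is a collider here and neither Y nor any of its descendants is conditioned on, so the collider stays closed — the path is blocked at Y.
Since every path is blocked, d-separation holds.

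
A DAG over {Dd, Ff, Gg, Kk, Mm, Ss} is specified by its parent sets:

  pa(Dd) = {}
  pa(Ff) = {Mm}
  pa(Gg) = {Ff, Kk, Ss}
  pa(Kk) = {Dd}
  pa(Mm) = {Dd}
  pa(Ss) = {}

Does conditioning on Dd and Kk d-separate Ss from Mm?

We examine all 2 paths between Ss and Mm:
Path 1: Ss → Gg ← Ff ← Mm
  Gg is a collider here and neither Gg nor any of its descendants is conditioned on, so the collider stays closed — the path is blocked at Gg.
Path 2: Ss → Gg ← Kk ← Dd → Mm
  Gg is a collider here and neither Gg nor any of its descendants is conditioned on, so the collider stays closed — the path is blocked at Gg.
All paths are blocked; Ss ⊥ Mm | {Dd, Kk} holds.

Yes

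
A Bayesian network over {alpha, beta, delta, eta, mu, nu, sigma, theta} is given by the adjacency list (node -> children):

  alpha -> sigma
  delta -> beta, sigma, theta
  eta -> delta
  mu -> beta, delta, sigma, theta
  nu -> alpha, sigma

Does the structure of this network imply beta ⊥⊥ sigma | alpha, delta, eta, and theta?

No

Enumerating the 6 paths from beta to sigma and testing each for blocking by {alpha, delta, eta, theta}:
Path 1: beta ← mu → theta ← delta → sigma
  delta is a fork here and delta is conditioned on, so the path is blocked at delta.
Path 2: beta ← mu → sigma
  mu is a fork and mu is not conditioned on — no node blocks this path, so it is active.
Path 3: beta ← mu → delta → sigma
  delta is a chain here and delta is conditioned on, so the path is blocked at delta.
Path 4: beta ← delta ← mu → sigma
  delta is a chain here and delta is conditioned on, so the path is blocked at delta.
Path 5: beta ← delta → theta ← mu → sigma
  delta is a fork here and delta is conditioned on, so the path is blocked at delta.
Path 6: beta ← delta → sigma
  delta is a fork here and delta is conditioned on, so the path is blocked at delta.
Since the path beta ← mu → sigma is active, beta and sigma are not d-separated given {alpha, delta, eta, theta}.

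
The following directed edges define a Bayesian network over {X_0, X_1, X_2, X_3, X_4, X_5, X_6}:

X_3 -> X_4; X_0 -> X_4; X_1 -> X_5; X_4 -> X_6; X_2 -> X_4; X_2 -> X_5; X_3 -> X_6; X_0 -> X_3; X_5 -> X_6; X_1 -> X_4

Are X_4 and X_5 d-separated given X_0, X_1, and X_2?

Yes — X_4 and X_5 are d-separated given {X_0, X_1, X_2}.

5 paths connect X_4 and X_5; each must be blocked for d-separation to hold:
  1. X_4 ← X_0 → X_3 → X_6 ← X_5 — X_0:fork[blocks]; X_3:chain[open]; X_6:collider[blocks] ⇒ blocked
  2. X_4 ← X_1 → X_5 — X_1:fork[blocks] ⇒ blocked
  3. X_4 ← X_3 → X_6 ← X_5 — X_3:fork[open]; X_6:collider[blocks] ⇒ blocked
  4. X_4 ← X_2 → X_5 — X_2:fork[blocks] ⇒ blocked
  5. X_4 → X_6 ← X_5 — X_6:collider[blocks] ⇒ blocked
All paths are blocked; X_4 ⊥ X_5 | {X_0, X_1, X_2} holds.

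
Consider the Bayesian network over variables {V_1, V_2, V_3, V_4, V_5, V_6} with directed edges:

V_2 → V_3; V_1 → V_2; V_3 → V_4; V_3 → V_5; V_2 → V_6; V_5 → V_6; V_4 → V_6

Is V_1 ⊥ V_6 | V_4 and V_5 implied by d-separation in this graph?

No

Enumerating the 3 paths from V_1 to V_6 and testing each for blocking by {V_4, V_5}:
Path 1: V_1 → V_2 → V_6
  V_2 is a chain and V_2 is not conditioned on — no node blocks this path, so it is active.
Path 2: V_1 → V_2 → V_3 → V_5 → V_6
  V_5 is a chain here and V_5 is conditioned on, so the path is blocked at V_5.
Path 3: V_1 → V_2 → V_3 → V_4 → V_6
  V_4 is a chain here and V_4 is conditioned on, so the path is blocked at V_4.
Because an active path exists, V_1 and V_6 are not d-separated.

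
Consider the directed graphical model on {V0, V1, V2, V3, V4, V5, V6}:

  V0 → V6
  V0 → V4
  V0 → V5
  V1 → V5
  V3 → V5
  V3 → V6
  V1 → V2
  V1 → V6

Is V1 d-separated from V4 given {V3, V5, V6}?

No

Enumerating the 4 paths from V1 to V4 and testing each for blocking by {V3, V5, V6}:
  1. V1 → V6 ← V3 → V5 ← V0 → V4 — V6:collider[open]; V3:fork[blocks]; V5:collider[open]; V0:fork[open] ⇒ blocked
  2. V1 → V6 ← V0 → V4 — V6:collider[open]; V0:fork[open] ⇒ active
  3. V1 → V5 ← V3 → V6 ← V0 → V4 — V5:collider[open]; V3:fork[blocks]; V6:collider[open]; V0:fork[open] ⇒ blocked
  4. V1 → V5 ← V0 → V4 — V5:collider[open]; V0:fork[open] ⇒ active
Since the path V1 → V6 ← V0 → V4 is active, V1 and V4 are not d-separated given {V3, V5, V6}.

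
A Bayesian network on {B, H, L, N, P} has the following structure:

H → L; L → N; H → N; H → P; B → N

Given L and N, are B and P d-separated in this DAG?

No — B and P are not d-separated given {L, N}.

There are 2 undirected paths between B and P; checking each against the conditioning set {L, N}:
Path 1: B → N ← L ← H → P
  L is a chain here and L is conditioned on, so the path is blocked at L.
Path 2: B → N ← H → P
  N is a collider and N is conditioned on, which opens it; H is a fork and H is not conditioned on — no node blocks this path, so it is active.
Since the path B → N ← H → P is active, B and P are not d-separated given {L, N}.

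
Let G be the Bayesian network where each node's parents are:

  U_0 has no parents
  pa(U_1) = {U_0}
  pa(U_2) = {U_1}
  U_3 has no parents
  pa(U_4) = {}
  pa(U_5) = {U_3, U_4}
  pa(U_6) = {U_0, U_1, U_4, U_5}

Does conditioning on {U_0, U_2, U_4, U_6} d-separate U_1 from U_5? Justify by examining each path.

4 paths connect U_1 and U_5; each must be blocked for d-separation to hold:
Path 1: U_1 → U_6 ← U_4 → U_5
  U_4 is a fork here and U_4 is conditioned on, so the path is blocked at U_4.
Path 2: U_1 → U_6 ← U_5
  U_6 is a collider and U_6 is conditioned on, which opens it — no node blocks this path, so it is active.
Path 3: U_1 ← U_0 → U_6 ← U_4 → U_5
  U_0 is a fork here and U_0 is conditioned on, so the path is blocked at U_0.
Path 4: U_1 ← U_0 → U_6 ← U_5
  U_0 is a fork here and U_0 is conditioned on, so the path is blocked at U_0.
At least one path is unblocked, so d-separation fails.

No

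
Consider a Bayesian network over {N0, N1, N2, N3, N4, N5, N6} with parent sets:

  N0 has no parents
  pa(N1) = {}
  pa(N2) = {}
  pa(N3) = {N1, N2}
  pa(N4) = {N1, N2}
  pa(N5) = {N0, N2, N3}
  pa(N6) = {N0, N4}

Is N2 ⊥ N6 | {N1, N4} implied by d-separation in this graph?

6 paths connect N2 and N6; each must be blocked for d-separation to hold:
Path 1: N2 → N4 ← N1 → N3 → N5 ← N0 → N6
  N1 is a fork here and N1 is conditioned on, so the path is blocked at N1.
Path 2: N2 → N4 → N6
  N4 is a chain here and N4 is conditioned on, so the path is blocked at N4.
Path 3: N2 → N5 ← N0 → N6
  N5 is a collider here and neither N5 nor any of its descendants is conditioned on, so the collider stays closed — the path is blocked at N5.
Path 4: N2 → N5 ← N3 ← N1 → N4 → N6
  N5 is a collider here and neither N5 nor any of its descendants is conditioned on, so the collider stays closed — the path is blocked at N5.
Path 5: N2 → N3 ← N1 → N4 → N6
  N3 is a collider here and neither N3 nor any of its descendants is conditioned on, so the collider stays closed — the path is blocked at N3.
Path 6: N2 → N3 → N5 ← N0 → N6
  N5 is a collider here and neither N5 nor any of its descendants is conditioned on, so the collider stays closed — the path is blocked at N5.
Every path is blocked, so N2 and N6 are d-separated given {N1, N4}.

Yes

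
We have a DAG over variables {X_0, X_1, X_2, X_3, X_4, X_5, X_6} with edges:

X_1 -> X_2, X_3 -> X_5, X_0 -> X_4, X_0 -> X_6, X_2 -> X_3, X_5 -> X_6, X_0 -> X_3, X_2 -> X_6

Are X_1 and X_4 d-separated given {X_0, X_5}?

We examine all 4 paths between X_1 and X_4:
  1. X_1 → X_2 → X_6 ← X_0 → X_4 — X_2:chain[open]; X_6:collider[blocks]; X_0:fork[blocks] ⇒ blocked
  2. X_1 → X_2 → X_6 ← X_5 ← X_3 ← X_0 → X_4 — X_2:chain[open]; X_6:collider[blocks]; X_5:chain[blocks]; X_3:chain[open]; X_0:fork[blocks] ⇒ blocked
  3. X_1 → X_2 → X_3 ← X_0 → X_4 — X_2:chain[open]; X_3:collider[open]; X_0:fork[blocks] ⇒ blocked
  4. X_1 → X_2 → X_3 → X_5 → X_6 ← X_0 → X_4 — X_2:chain[open]; X_3:chain[open]; X_5:chain[blocks]; X_6:collider[blocks]; X_0:fork[blocks] ⇒ blocked
Since every path is blocked, d-separation holds.

Yes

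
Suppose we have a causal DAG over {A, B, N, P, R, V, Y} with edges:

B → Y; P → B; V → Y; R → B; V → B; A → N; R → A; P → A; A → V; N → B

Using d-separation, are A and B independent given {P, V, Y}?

No — A and B are not d-separated given {P, V, Y}.

Enumerating the 5 paths from A to B and testing each for blocking by {P, V, Y}:
Path 1: A → N → B
  N is a chain and N is not conditioned on — no node blocks this path, so it is active.
Path 2: A ← P → B
  P is a fork here and P is conditioned on, so the path is blocked at P.
Path 3: A → V → B
  V is a chain here and V is conditioned on, so the path is blocked at V.
Path 4: A → V → Y ← B
  V is a chain here and V is conditioned on, so the path is blocked at V.
Path 5: A ← R → B
  R is a fork and R is not conditioned on — no node blocks this path, so it is active.
At least one path is unblocked, so d-separation fails.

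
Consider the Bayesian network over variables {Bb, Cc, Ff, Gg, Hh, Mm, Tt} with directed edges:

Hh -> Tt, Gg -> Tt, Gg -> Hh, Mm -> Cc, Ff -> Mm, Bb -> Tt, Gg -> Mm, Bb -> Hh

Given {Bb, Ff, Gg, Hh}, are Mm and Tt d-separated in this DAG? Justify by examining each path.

Yes

There are 3 undirected paths between Mm and Tt; checking each against the conditioning set {Bb, Ff, Gg, Hh}:
Path 1: Mm ← Gg → Tt
  Gg is a fork here and Gg is conditioned on, so the path is blocked at Gg.
Path 2: Mm ← Gg → Hh ← Bb → Tt
  Gg is a fork here and Gg is conditioned on, so the path is blocked at Gg.
Path 3: Mm ← Gg → Hh → Tt
  Gg is a fork here and Gg is conditioned on, so the path is blocked at Gg.
Since every path is blocked, d-separation holds.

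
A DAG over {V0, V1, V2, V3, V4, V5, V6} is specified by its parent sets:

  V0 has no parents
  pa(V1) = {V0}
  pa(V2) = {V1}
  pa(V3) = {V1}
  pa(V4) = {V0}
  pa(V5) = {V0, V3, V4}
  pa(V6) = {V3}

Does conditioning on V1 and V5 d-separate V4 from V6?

No

There are 4 undirected paths between V4 and V6; checking each against the conditioning set {V1, V5}:
Path 1: V4 ← V0 → V1 → V3 → V6
  V1 is a chain here and V1 is conditioned on, so the path is blocked at V1.
Path 2: V4 ← V0 → V5 ← V3 → V6
  V0 is a fork and V0 is not conditioned on; V5 is a collider and V5 is conditioned on, which opens it; V3 is a fork and V3 is not conditioned on — no node blocks this path, so it is active.
Path 3: V4 → V5 ← V3 → V6
  V5 is a collider and V5 is conditioned on, which opens it; V3 is a fork and V3 is not conditioned on — no node blocks this path, so it is active.
Path 4: V4 → V5 ← V0 → V1 → V3 → V6
  V1 is a chain here and V1 is conditioned on, so the path is blocked at V1.
Because an active path exists, V4 and V6 are not d-separated.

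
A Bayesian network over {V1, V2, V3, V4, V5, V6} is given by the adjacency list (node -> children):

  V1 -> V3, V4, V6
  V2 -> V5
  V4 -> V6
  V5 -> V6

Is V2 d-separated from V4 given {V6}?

No

We examine all 2 paths between V2 and V4:
Path 1: V2 → V5 → V6 ← V4
  V5 is a chain and V5 is not conditioned on; V6 is a collider and V6 is conditioned on, which opens it — no node blocks this path, so it is active.
Path 2: V2 → V5 → V6 ← V1 → V4
  V5 is a chain and V5 is not conditioned on; V6 is a collider and V6 is conditioned on, which opens it; V1 is a fork and V1 is not conditioned on — no node blocks this path, so it is active.
Because an active path exists, V2 and V4 are not d-separated.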